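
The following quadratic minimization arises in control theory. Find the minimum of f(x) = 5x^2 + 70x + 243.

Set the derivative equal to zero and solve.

f(x) = 5x^2 + 70x + 243
f'(x) = 10x + (70) = 0
x = -70/10 = -7
f(-7) = -2
Since f''(x) = 10 > 0, this is a minimum.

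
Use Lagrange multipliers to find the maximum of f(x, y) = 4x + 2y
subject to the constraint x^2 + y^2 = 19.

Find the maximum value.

Set up Lagrange conditions: grad f = lambda * grad g
  4 = 2*lambda*x
  2 = 2*lambda*y
From these: x/y = 4/2, so x = 4t, y = 2t for some t.
Substitute into constraint: (4t)^2 + (2t)^2 = 19
  t^2 * 20 = 19
  t = sqrt(19/20)
Maximum = 4*x + 2*y = (4^2 + 2^2)*t = 20 * sqrt(19/20) = sqrt(380)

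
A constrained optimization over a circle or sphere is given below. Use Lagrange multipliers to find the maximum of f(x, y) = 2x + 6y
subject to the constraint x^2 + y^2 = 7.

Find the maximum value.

Set up Lagrange conditions: grad f = lambda * grad g
  2 = 2*lambda*x
  6 = 2*lambda*y
From these: x/y = 2/6, so x = 2t, y = 6t for some t.
Substitute into constraint: (2t)^2 + (6t)^2 = 7
  t^2 * 40 = 7
  t = sqrt(7/40)
Maximum = 2*x + 6*y = (2^2 + 6^2)*t = 40 * sqrt(7/40) = sqrt(280)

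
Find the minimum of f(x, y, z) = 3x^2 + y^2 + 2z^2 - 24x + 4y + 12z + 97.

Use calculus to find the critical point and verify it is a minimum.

f(x,y,z) = 3x^2 + y^2 + 2z^2 - 24x + 4y + 12z + 97
df/dx = 6x + (-24) = 0 => x = 4
df/dy = 2y + (4) = 0 => y = -2
df/dz = 4z + (12) = 0 => z = -3
f(4,-2,-3) = 3*(4)^2 + 1*(-2)^2 + 2*(-3)^2 + -24*(4) + 4*(-2) + 12*(-3) + 97 = 27
Hessian is diagonal with entries 6, 2, 4 > 0, confirmed minimum.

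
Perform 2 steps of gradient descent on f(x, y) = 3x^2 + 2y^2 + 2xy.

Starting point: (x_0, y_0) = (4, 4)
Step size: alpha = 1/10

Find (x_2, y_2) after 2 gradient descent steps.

f(x,y) = 3x^2 + 2y^2 + 2xy
grad_x = 6x + 2y, grad_y = 4y + 2x
Step 1: grad = (32, 24), (4/5, 8/5)
Step 2: grad = (8, 8), (0, 4/5)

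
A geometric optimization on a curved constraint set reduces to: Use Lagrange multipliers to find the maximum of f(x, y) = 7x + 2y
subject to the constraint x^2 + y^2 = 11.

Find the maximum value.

Set up Lagrange conditions: grad f = lambda * grad g
  7 = 2*lambda*x
  2 = 2*lambda*y
From these: x/y = 7/2, so x = 7t, y = 2t for some t.
Substitute into constraint: (7t)^2 + (2t)^2 = 11
  t^2 * 53 = 11
  t = sqrt(11/53)
Maximum = 7*x + 2*y = (7^2 + 2^2)*t = 53 * sqrt(11/53) = sqrt(583)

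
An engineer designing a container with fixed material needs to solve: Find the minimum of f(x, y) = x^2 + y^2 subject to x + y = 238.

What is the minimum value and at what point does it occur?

Substitute y = 238 - x into f(x,y) = x^2 + y^2:
g(x) = x^2 + (238 - x)^2 = 2x^2 - 476x + 56644
g'(x) = 4x - 476 = 0  =>  x = 119
y = 238 - 119 = 119
Minimum value = 119^2 + 119^2 = 28322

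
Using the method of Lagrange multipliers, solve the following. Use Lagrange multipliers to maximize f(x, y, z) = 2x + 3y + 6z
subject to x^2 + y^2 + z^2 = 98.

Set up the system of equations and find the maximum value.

Lagrange conditions: 2 = 2*lambda*x, 3 = 2*lambda*y, 6 = 2*lambda*z
So x:2 = y:3 = z:6, i.e. x = 2t, y = 3t, z = 6t
Constraint: t^2*(2^2 + 3^2 + 6^2) = 98
  t^2 * 49 = 98  =>  t = sqrt(2)
Maximum = 2*2t + 3*3t + 6*6t = 49*sqrt(2) = sqrt(4802)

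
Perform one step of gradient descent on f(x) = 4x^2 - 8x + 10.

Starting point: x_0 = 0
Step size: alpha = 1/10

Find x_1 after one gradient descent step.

f(x) = 4x^2 - 8x + 10
f'(x) = 8x - 8
f'(0) = 8*0 + (-8) = -8
x_1 = x_0 - alpha * f'(x_0) = 0 - 1/10 * -8 = 4/5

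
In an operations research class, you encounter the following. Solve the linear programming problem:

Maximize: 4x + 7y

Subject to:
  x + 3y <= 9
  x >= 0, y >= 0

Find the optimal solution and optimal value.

The feasible region has vertices at [(0, 0), (9, 0), (0, 3)].
Checking objective 4x + 7y at each vertex:
  (0, 0): 4*0 + 7*0 = 0
  (9, 0): 4*9 + 7*0 = 36
  (0, 3): 4*0 + 7*3 = 21
Maximum is 36 at (9, 0).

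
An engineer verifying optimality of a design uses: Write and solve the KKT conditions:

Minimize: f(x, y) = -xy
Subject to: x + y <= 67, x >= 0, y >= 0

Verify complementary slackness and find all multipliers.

Problem: min -xy s.t. x + y <= 67 (multiplier lambda), x >= 0 (mu_x), y >= 0 (mu_y)
KKT stationarity: -y + lambda - mu_x = 0, -x + lambda - mu_y = 0, with lambda, mu_x, mu_y >= 0
Complementary slackness: lambda*(x + y - 67) = 0, mu_x*x = 0, mu_y*y = 0
If lambda = 0: y = -mu_x <= 0 and x = -mu_y <= 0 force x = y = 0 with f = 0; but x = y = 67/2 is feasible with f = -4489/4 < 0, so this is not the minimum. Hence lambda > 0 and x + y = 67.
Try x > 0, y > 0 (so mu_x = mu_y = 0): y = lambda, x = lambda => x = y = lambda
x + y = 67 => 2*lambda = 67 => lambda = 67/2
x* = y* = 67/2 > 0, consistent with mu_x = mu_y = 0.
(Any feasible point with x = 0 or y = 0 has f = 0 > -4489/4, so the minimum is not on those boundaries.)
min(-xy) = -4489/4 (i.e. max xy = 4489/4)
Multipliers: lambda = 67/2, mu_x = 0, mu_y = 0
Complementary slackness: lambda*(x + y - 67) = 67/2*(67/2 + 67/2 - 67) = 0, mu_x*x = 0*67/2 = 0, mu_y*y = 0*67/2 = 0. Satisfied.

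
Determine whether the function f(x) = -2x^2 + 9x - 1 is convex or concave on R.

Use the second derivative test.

f(x) = -2x^2 + 9x - 1
f'(x) = -4x + 9
f''(x) = -4
Since f''(x) = -4 < 0 for all x, f is concave on R.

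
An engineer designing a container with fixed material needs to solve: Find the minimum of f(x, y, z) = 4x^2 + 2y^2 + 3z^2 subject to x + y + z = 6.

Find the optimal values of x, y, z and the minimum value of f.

Using Lagrange multipliers on f = 4x^2 + 2y^2 + 3z^2 with constraint x + y + z = 6:
Conditions: 2*4*x = lambda, 2*2*y = lambda, 2*3*z = lambda
So x = lambda/8, y = lambda/4, z = lambda/6
Substituting into constraint: lambda * (13/24) = 6
lambda = 144/13
x = 18/13, y = 36/13, z = 24/13
Minimum value = 432/13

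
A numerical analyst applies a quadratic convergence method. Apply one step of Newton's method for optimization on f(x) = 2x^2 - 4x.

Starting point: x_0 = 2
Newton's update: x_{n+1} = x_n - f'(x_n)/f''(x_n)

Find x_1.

f(x) = 2x^2 - 4x
f'(x) = 4x + (-4), f''(x) = 4
Newton step: x_1 = x_0 - f'(x_0)/f''(x_0)
f'(2) = 4
x_1 = 2 - 4/4 = 1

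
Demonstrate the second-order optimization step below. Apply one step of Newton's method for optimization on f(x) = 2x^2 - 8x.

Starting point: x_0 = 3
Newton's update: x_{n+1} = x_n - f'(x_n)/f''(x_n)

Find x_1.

f(x) = 2x^2 - 8x
f'(x) = 4x + (-8), f''(x) = 4
Newton step: x_1 = x_0 - f'(x_0)/f''(x_0)
f'(3) = 4
x_1 = 3 - 4/4 = 2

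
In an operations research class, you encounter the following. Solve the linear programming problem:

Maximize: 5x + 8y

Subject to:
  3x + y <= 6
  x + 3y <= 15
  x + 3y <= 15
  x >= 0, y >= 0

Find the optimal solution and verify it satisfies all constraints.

Feasible vertices: (0, 0), (0, 5), (3/8, 39/8), (2, 0)
Objective 5x + 8y at each vertex:
  (0, 0): 0
  (0, 5): 40
  (3/8, 39/8): 327/8
  (2, 0): 10
Maximum is 327/8 at (3/8, 39/8).
Verify constraints at (x, y) = (3/8, 39/8):
  3*(3/8) + 1*(39/8) = 6 <= 6 (active)
  1*(3/8) + 3*(39/8) = 15 <= 15 (active)
  1*(3/8) + 3*(39/8) = 15 <= 15 (active)
  x = 3/8 >= 0, y = 39/8 >= 0. All constraints satisfied.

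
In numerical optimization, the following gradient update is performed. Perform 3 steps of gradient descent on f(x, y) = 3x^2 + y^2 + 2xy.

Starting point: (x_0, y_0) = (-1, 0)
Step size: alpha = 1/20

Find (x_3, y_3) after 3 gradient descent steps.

f(x,y) = 3x^2 + y^2 + 2xy
grad_x = 6x + 2y, grad_y = 2y + 2x
Step 1: grad = (-6, -2), (-7/10, 1/10)
Step 2: grad = (-4, -6/5), (-1/2, 4/25)
Step 3: grad = (-67/25, -17/25), (-183/500, 97/500)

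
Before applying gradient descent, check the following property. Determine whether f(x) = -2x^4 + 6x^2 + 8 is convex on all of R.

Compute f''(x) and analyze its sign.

f(x) = -2x^4 + 6x^2 + 8
f'(x) = -8x^3 + 12x
f''(x) = -24x^2 + 12
f''(x) = -24x^2 + 12 -> -inf as |x| -> inf
Therefore, f is not globally convex on R.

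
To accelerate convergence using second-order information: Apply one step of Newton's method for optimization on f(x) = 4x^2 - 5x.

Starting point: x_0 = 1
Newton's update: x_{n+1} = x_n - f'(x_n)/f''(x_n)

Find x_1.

f(x) = 4x^2 - 5x
f'(x) = 8x + (-5), f''(x) = 8
Newton step: x_1 = x_0 - f'(x_0)/f''(x_0)
f'(1) = 3
x_1 = 1 - 3/8 = 5/8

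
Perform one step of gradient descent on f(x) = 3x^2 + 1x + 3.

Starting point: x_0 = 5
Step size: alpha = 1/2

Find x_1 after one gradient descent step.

f(x) = 3x^2 + 1x + 3
f'(x) = 6x + 1
f'(5) = 6*5 + (1) = 31
x_1 = x_0 - alpha * f'(x_0) = 5 - 1/2 * 31 = -21/2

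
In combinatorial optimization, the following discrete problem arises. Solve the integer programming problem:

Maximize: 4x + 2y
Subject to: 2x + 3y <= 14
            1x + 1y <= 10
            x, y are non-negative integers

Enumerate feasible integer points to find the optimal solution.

Constraint 1: 2x + 3y <= 14
Constraint 2: 1x + 1y <= 10
Feasible x range (need y >= 0): 0 <= x <= min(14/2, 10/1) => x in {0, ..., 7}.
Enumerate feasible integer points row by row (the coefficient of y is 2 > 0, so for each x the largest feasible y gives the best value):
  x = 0: y <= min((14 - 2*0)/3, (10 - 1*0)/1) => y in {0, ..., 4}; best 4*0 + 2*4 = 8
  x = 1: y <= min((14 - 2*1)/3, (10 - 1*1)/1) => y in {0, ..., 4}; best 4*1 + 2*4 = 12
  x = 2: y <= min((14 - 2*2)/3, (10 - 1*2)/1) => y in {0, ..., 3}; best 4*2 + 2*3 = 14
  x = 3: y <= min((14 - 2*3)/3, (10 - 1*3)/1) => y in {0, ..., 2}; best 4*3 + 2*2 = 16
  x = 4: y <= min((14 - 2*4)/3, (10 - 1*4)/1) => y in {0, ..., 2}; best 4*4 + 2*2 = 20
  x = 5: y <= min((14 - 2*5)/3, (10 - 1*5)/1) => y in {0, ..., 1}; best 4*5 + 2*1 = 22
  x = 6: y <= min((14 - 2*6)/3, (10 - 1*6)/1) => y in {0}; best 4*6 + 2*0 = 24
  x = 7: y <= min((14 - 2*7)/3, (10 - 1*7)/1) => y in {0}; best 4*7 + 2*0 = 28
The maximum 4x + 2y = 28 is achieved at x = 7, y = 0.
Check: 2*7 + 3*0 = 14 <= 14 and 1*7 + 1*0 = 7 <= 10.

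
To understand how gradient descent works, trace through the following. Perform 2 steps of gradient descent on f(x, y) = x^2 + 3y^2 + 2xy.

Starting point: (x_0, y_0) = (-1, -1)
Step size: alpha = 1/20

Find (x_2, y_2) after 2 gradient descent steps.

f(x,y) = x^2 + 3y^2 + 2xy
grad_x = 2x + 2y, grad_y = 6y + 2x
Step 1: grad = (-4, -8), (-4/5, -3/5)
Step 2: grad = (-14/5, -26/5), (-33/50, -17/50)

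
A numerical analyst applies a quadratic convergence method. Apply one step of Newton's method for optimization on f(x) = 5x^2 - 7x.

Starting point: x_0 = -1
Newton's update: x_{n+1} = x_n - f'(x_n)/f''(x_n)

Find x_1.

f(x) = 5x^2 - 7x
f'(x) = 10x + (-7), f''(x) = 10
Newton step: x_1 = x_0 - f'(x_0)/f''(x_0)
f'(-1) = -17
x_1 = -1 - -17/10 = 7/10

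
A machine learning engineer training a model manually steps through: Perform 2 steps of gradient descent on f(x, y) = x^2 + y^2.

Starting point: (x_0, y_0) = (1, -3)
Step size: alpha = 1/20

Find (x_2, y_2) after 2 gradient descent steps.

f(x,y) = x^2 + y^2
grad_x = 2x + 0y, grad_y = 2y + 0x
Step 1: grad = (2, -6), (9/10, -27/10)
Step 2: grad = (9/5, -27/5), (81/100, -243/100)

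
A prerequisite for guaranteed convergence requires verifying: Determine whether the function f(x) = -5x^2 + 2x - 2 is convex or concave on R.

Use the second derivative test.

f(x) = -5x^2 + 2x - 2
f'(x) = -10x + 2
f''(x) = -10
Since f''(x) = -10 < 0 for all x, f is concave on R.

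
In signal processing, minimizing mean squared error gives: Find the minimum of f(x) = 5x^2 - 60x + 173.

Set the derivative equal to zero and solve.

f(x) = 5x^2 - 60x + 173
f'(x) = 10x + (-60) = 0
x = 60/10 = 6
f(6) = -7
Since f''(x) = 10 > 0, this is a minimum.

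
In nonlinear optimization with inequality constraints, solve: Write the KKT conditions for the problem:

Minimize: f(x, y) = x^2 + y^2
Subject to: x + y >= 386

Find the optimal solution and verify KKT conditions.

KKT conditions for min x^2 + y^2 s.t. x + y >= 386:
Stationarity: 2x = mu, 2y = mu
So x = y = mu/2.
Complementary slackness: mu*(x + y - 386) = 0
Primal feasibility: x + y >= 386; dual feasibility: mu >= 0
If mu = 0 then x = y = 0, but 0 + 0 < 386 is infeasible, so the constraint is active.
Constraint active: x + y = 2*(mu/2) = 386 => mu = 386
x = y = 193, f = 74498
Verify: stationarity 2*193 = 386 = mu; primal 193 + 193 = 386 >= 386; dual mu = 386 >= 0; complementary slackness 386*(386 - 386) = 0. All KKT conditions hold.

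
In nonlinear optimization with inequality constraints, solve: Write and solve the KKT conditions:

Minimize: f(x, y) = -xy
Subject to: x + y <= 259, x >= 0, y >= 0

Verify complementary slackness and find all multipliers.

Problem: min -xy s.t. x + y <= 259 (multiplier lambda), x >= 0 (mu_x), y >= 0 (mu_y)
KKT stationarity: -y + lambda - mu_x = 0, -x + lambda - mu_y = 0, with lambda, mu_x, mu_y >= 0
Complementary slackness: lambda*(x + y - 259) = 0, mu_x*x = 0, mu_y*y = 0
If lambda = 0: y = -mu_x <= 0 and x = -mu_y <= 0 force x = y = 0 with f = 0; but x = y = 259/2 is feasible with f = -67081/4 < 0, so this is not the minimum. Hence lambda > 0 and x + y = 259.
Try x > 0, y > 0 (so mu_x = mu_y = 0): y = lambda, x = lambda => x = y = lambda
x + y = 259 => 2*lambda = 259 => lambda = 259/2
x* = y* = 259/2 > 0, consistent with mu_x = mu_y = 0.
(Any feasible point with x = 0 or y = 0 has f = 0 > -67081/4, so the minimum is not on those boundaries.)
min(-xy) = -67081/4 (i.e. max xy = 67081/4)
Multipliers: lambda = 259/2, mu_x = 0, mu_y = 0
Complementary slackness: lambda*(x + y - 259) = 259/2*(259/2 + 259/2 - 259) = 0, mu_x*x = 0*259/2 = 0, mu_y*y = 0*259/2 = 0. Satisfied.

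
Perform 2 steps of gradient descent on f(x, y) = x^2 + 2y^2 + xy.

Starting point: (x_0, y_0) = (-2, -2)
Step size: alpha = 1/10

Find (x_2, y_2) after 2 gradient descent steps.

f(x,y) = x^2 + 2y^2 + xy
grad_x = 2x + 1y, grad_y = 4y + 1x
Step 1: grad = (-6, -10), (-7/5, -1)
Step 2: grad = (-19/5, -27/5), (-51/50, -23/50)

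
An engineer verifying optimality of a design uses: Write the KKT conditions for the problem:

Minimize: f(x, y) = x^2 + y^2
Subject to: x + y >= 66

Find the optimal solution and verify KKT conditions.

KKT conditions for min x^2 + y^2 s.t. x + y >= 66:
Stationarity: 2x = mu, 2y = mu
So x = y = mu/2.
Complementary slackness: mu*(x + y - 66) = 0
Primal feasibility: x + y >= 66; dual feasibility: mu >= 0
If mu = 0 then x = y = 0, but 0 + 0 < 66 is infeasible, so the constraint is active.
Constraint active: x + y = 2*(mu/2) = 66 => mu = 66
x = y = 33, f = 2178
Verify: stationarity 2*33 = 66 = mu; primal 33 + 33 = 66 >= 66; dual mu = 66 >= 0; complementary slackness 66*(66 - 66) = 0. All KKT conditions hold.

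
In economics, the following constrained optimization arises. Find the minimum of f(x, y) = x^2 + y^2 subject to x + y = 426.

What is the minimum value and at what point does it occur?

Substitute y = 426 - x into f(x,y) = x^2 + y^2:
g(x) = x^2 + (426 - x)^2 = 2x^2 - 852x + 181476
g'(x) = 4x - 852 = 0  =>  x = 213
y = 426 - 213 = 213
Minimum value = 213^2 + 213^2 = 90738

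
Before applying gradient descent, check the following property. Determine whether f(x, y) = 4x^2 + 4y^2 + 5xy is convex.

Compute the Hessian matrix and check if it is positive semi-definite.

f(x,y) = 4x^2 + 4y^2 + 5xy
Hessian H = [[8, 5], [5, 8]]
trace(H) = 16, det(H) = 39
Eigenvalues: (16 +/- sqrt(100)) / 2 = 13, 3
Since both eigenvalues > 0, f is convex.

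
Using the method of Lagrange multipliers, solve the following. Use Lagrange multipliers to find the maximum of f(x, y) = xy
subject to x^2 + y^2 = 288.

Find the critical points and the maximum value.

Lagrange conditions: y = 2*lambda*x and x = 2*lambda*y
If x = 0 then y = 0, violating the constraint, so x, y != 0.
Dividing: y/x = x/y => x^2 = y^2 => y = x or y = -x
Constraint: 2x^2 = 288 => x^2 = 144 => x = +/-12
Critical points: (12, 12), (-12, -12), (12, -12), (-12, 12)
  y = x:  xy = x^2 = 144  at (12, 12) and (-12, -12)
  y = -x: xy = -x^2 = -144 at (12, -12) and (-12, 12)
Maximum xy = 144 at (12, 12) and (-12, -12)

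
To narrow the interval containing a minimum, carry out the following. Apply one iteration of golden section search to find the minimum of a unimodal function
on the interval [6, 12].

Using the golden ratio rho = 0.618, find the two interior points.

Golden section search on [6, 12].
Golden ratio rho = 0.618 (approx).
Interior points:
  x_1 = 6 + (1-0.618)*6 = 8.2920
  x_2 = 6 + 0.618*6 = 9.7080
Compare f(x_1) and f(x_2) to determine which subinterval to keep.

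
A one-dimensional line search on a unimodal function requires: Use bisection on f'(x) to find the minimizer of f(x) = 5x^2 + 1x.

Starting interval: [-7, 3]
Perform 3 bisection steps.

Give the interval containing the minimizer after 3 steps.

Finding critical point of f(x) = 5x^2 + 1x using bisection on f'(x) = 10x + 1.
f'(x) = 0 when x = -1/10.
Starting interval: [-7, 3]
Step 1: mid = -2, f'(mid) = -19, new interval = [-2, 3]
Step 2: mid = 1/2, f'(mid) = 6, new interval = [-2, 1/2]
Step 3: mid = -3/4, f'(mid) = -13/2, new interval = [-3/4, 1/2]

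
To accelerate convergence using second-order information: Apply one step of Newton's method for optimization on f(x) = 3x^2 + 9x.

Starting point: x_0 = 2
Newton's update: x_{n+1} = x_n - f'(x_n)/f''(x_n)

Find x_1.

f(x) = 3x^2 + 9x
f'(x) = 6x + (9), f''(x) = 6
Newton step: x_1 = x_0 - f'(x_0)/f''(x_0)
f'(2) = 21
x_1 = 2 - 21/6 = -3/2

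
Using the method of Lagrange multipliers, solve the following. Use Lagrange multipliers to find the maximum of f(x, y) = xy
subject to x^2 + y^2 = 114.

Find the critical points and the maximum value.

Lagrange conditions: y = 2*lambda*x and x = 2*lambda*y
If x = 0 then y = 0, violating the constraint, so x, y != 0.
Dividing: y/x = x/y => x^2 = y^2 => y = x or y = -x
Constraint: 2x^2 = 114 => x^2 = 57 => x = +/-sqrt(57)
Critical points: (sqrt(57), sqrt(57)), (-sqrt(57), -sqrt(57)), (sqrt(57), -sqrt(57)), (-sqrt(57), sqrt(57))
  y = x:  xy = x^2 = 57  at (sqrt(57), sqrt(57)) and (-sqrt(57), -sqrt(57))
  y = -x: xy = -x^2 = -57 at (sqrt(57), -sqrt(57)) and (-sqrt(57), sqrt(57))
Maximum xy = 57 at (sqrt(57), sqrt(57)) and (-sqrt(57), -sqrt(57))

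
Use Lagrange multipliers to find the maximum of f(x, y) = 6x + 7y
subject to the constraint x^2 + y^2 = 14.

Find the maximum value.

Set up Lagrange conditions: grad f = lambda * grad g
  6 = 2*lambda*x
  7 = 2*lambda*y
From these: x/y = 6/7, so x = 6t, y = 7t for some t.
Substitute into constraint: (6t)^2 + (7t)^2 = 14
  t^2 * 85 = 14
  t = sqrt(14/85)
Maximum = 6*x + 7*y = (6^2 + 7^2)*t = 85 * sqrt(14/85) = sqrt(1190)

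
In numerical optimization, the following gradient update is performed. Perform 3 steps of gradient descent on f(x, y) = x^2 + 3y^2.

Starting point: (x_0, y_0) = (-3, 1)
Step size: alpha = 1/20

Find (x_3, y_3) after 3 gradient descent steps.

f(x,y) = x^2 + 3y^2
grad_x = 2x + 0y, grad_y = 6y + 0x
Step 1: grad = (-6, 6), (-27/10, 7/10)
Step 2: grad = (-27/5, 21/5), (-243/100, 49/100)
Step 3: grad = (-243/50, 147/50), (-2187/1000, 343/1000)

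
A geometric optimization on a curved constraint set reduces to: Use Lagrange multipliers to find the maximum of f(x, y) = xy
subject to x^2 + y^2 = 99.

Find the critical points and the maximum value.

Lagrange conditions: y = 2*lambda*x and x = 2*lambda*y
If x = 0 then y = 0, violating the constraint, so x, y != 0.
Dividing: y/x = x/y => x^2 = y^2 => y = x or y = -x
Constraint: 2x^2 = 99 => x^2 = 99/2 => x = +/-sqrt(99/2)
Critical points: (sqrt(99/2), sqrt(99/2)), (-sqrt(99/2), -sqrt(99/2)), (sqrt(99/2), -sqrt(99/2)), (-sqrt(99/2), sqrt(99/2))
  y = x:  xy = x^2 = 99/2  at (sqrt(99/2), sqrt(99/2)) and (-sqrt(99/2), -sqrt(99/2))
  y = -x: xy = -x^2 = -99/2 at (sqrt(99/2), -sqrt(99/2)) and (-sqrt(99/2), sqrt(99/2))
Maximum xy = 99/2 at (sqrt(99/2), sqrt(99/2)) and (-sqrt(99/2), -sqrt(99/2))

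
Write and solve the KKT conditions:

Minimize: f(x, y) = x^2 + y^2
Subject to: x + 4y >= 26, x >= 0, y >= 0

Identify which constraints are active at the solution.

KKT conditions for min x^2 + y^2 s.t. 1x + 4y >= 26, x >= 0, y >= 0:
Stationarity: 2x = mu*1 + mu_x, 2y = mu*4 + mu_y, with mu, mu_x, mu_y >= 0
Complementary slackness: mu*(x + 4y - 26) = 0, mu_x*x = 0, mu_y*y = 0
(0, 0) is infeasible (1*0 + 4*0 < 26), so if mu = 0 stationarity would force x = mu_x/2 >= 0, y = mu_y/2 >= 0 with mu_x*x = mu_y*y = 0, i.e. x = y = 0: contradiction. Hence mu > 0 and x + 4y = 26 is active.
Try x > 0, y > 0 (so mu_x = mu_y = 0): x = 1*mu/2, y = 4*mu/2
Substitute: 1*(1*mu/2) + 4*(4*mu/2) = 26
  mu*17/2 = 26 => mu = 52/17
x* = 26/17 > 0, y* = 104/17 > 0, consistent with mu_x = mu_y = 0.
f is convex and the constraints are linear, so this KKT point is the global minimum.
f* = 676/17
Active constraints: x + 4y >= 26 (holds with equality, mu = 52/17 > 0); x >= 0 and y >= 0 are inactive (mu_x = mu_y = 0).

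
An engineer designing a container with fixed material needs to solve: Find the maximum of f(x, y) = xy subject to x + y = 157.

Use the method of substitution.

Substitute y = 157 - x into f(x,y) = xy:
g(x) = x(157 - x) = 157x - x^2
g'(x) = 157 - 2x = 0  =>  x = 157/2
y = 157 - 157/2 = 157/2
Maximum value = (157/2) * (157/2) = 24649/4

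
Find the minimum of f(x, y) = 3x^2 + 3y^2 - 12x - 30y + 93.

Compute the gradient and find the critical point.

f(x,y) = 3x^2 + 3y^2 - 12x - 30y + 93
df/dx = 6x + (-12) = 0  =>  x = 2
df/dy = 6y + (-30) = 0  =>  y = 5
f(2, 5) = 3*(2)^2 + 3*(5)^2 + -12*(2) + -30*(5) + 93 = 6
Hessian is diagonal with entries 6, 6 > 0, so this is a minimum.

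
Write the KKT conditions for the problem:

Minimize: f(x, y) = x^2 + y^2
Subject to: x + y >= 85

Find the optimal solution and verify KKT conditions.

KKT conditions for min x^2 + y^2 s.t. x + y >= 85:
Stationarity: 2x = mu, 2y = mu
So x = y = mu/2.
Complementary slackness: mu*(x + y - 85) = 0
Primal feasibility: x + y >= 85; dual feasibility: mu >= 0
If mu = 0 then x = y = 0, but 0 + 0 < 85 is infeasible, so the constraint is active.
Constraint active: x + y = 2*(mu/2) = 85 => mu = 85
x = y = 85/2, f = 7225/2
Verify: stationarity 2*(85/2) = 85 = mu; primal 85/2 + 85/2 = 85 >= 85; dual mu = 85 >= 0; complementary slackness 85*(85 - 85) = 0. All KKT conditions hold.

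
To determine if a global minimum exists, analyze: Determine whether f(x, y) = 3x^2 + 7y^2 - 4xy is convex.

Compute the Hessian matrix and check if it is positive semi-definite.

f(x,y) = 3x^2 + 7y^2 - 4xy
Hessian H = [[6, -4], [-4, 14]]
trace(H) = 20, det(H) = 68
Eigenvalues: (20 +/- sqrt(128)) / 2 = 15.66, 4.343
Since both eigenvalues > 0, f is convex.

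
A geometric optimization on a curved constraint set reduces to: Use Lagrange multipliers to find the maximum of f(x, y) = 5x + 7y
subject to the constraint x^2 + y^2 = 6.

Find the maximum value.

Set up Lagrange conditions: grad f = lambda * grad g
  5 = 2*lambda*x
  7 = 2*lambda*y
From these: x/y = 5/7, so x = 5t, y = 7t for some t.
Substitute into constraint: (5t)^2 + (7t)^2 = 6
  t^2 * 74 = 6
  t = sqrt(6/74)
Maximum = 5*x + 7*y = (5^2 + 7^2)*t = 74 * sqrt(6/74) = sqrt(444)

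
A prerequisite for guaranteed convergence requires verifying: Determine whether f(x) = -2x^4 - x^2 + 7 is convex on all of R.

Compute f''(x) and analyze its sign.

f(x) = -2x^4 - x^2 + 7
f'(x) = -8x^3 + -2x
f''(x) = -24x^2 + -2
f''(x) = -24x^2 + -2 <= -2 < 0 for all x
Therefore, f is concave on R.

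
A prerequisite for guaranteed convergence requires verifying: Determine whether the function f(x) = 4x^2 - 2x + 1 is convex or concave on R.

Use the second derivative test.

f(x) = 4x^2 - 2x + 1
f'(x) = 8x - 2
f''(x) = 8
Since f''(x) = 8 > 0 for all x, f is convex on R.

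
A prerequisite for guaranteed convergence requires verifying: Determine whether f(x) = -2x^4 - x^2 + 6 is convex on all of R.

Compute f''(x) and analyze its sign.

f(x) = -2x^4 - x^2 + 6
f'(x) = -8x^3 + -2x
f''(x) = -24x^2 + -2
f''(x) = -24x^2 + -2 <= -2 < 0 for all x
Therefore, f is concave on R.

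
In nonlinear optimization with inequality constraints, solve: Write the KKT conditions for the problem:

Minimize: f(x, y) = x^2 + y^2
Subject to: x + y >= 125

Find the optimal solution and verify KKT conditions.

KKT conditions for min x^2 + y^2 s.t. x + y >= 125:
Stationarity: 2x = mu, 2y = mu
So x = y = mu/2.
Complementary slackness: mu*(x + y - 125) = 0
Primal feasibility: x + y >= 125; dual feasibility: mu >= 0
If mu = 0 then x = y = 0, but 0 + 0 < 125 is infeasible, so the constraint is active.
Constraint active: x + y = 2*(mu/2) = 125 => mu = 125
x = y = 125/2, f = 15625/2
Verify: stationarity 2*(125/2) = 125 = mu; primal 125/2 + 125/2 = 125 >= 125; dual mu = 125 >= 0; complementary slackness 125*(125 - 125) = 0. All KKT conditions hold.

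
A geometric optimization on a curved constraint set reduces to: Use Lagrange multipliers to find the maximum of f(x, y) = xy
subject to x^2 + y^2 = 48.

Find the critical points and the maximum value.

Lagrange conditions: y = 2*lambda*x and x = 2*lambda*y
If x = 0 then y = 0, violating the constraint, so x, y != 0.
Dividing: y/x = x/y => x^2 = y^2 => y = x or y = -x
Constraint: 2x^2 = 48 => x^2 = 24 => x = +/-sqrt(24)
Critical points: (sqrt(24), sqrt(24)), (-sqrt(24), -sqrt(24)), (sqrt(24), -sqrt(24)), (-sqrt(24), sqrt(24))
  y = x:  xy = x^2 = 24  at (sqrt(24), sqrt(24)) and (-sqrt(24), -sqrt(24))
  y = -x: xy = -x^2 = -24 at (sqrt(24), -sqrt(24)) and (-sqrt(24), sqrt(24))
Maximum xy = 24 at (sqrt(24), sqrt(24)) and (-sqrt(24), -sqrt(24))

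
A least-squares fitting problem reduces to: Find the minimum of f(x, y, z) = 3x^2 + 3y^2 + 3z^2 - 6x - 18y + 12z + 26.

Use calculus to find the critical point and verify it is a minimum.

f(x,y,z) = 3x^2 + 3y^2 + 3z^2 - 6x - 18y + 12z + 26
df/dx = 6x + (-6) = 0 => x = 1
df/dy = 6y + (-18) = 0 => y = 3
df/dz = 6z + (12) = 0 => z = -2
f(1,3,-2) = 3*(1)^2 + 3*(3)^2 + 3*(-2)^2 + -6*(1) + -18*(3) + 12*(-2) + 26 = -16
Hessian is diagonal with entries 6, 6, 6 > 0, confirmed minimum.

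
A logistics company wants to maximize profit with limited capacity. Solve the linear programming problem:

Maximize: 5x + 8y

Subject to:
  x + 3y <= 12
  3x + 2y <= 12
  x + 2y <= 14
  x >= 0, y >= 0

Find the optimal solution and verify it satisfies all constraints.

Feasible vertices: (0, 0), (0, 4), (12/7, 24/7), (4, 0)
Objective 5x + 8y at each vertex:
  (0, 0): 0
  (0, 4): 32
  (12/7, 24/7): 36
  (4, 0): 20
Maximum is 36 at (12/7, 24/7).
Verify constraints at (x, y) = (12/7, 24/7):
  1*(12/7) + 3*(24/7) = 12 <= 12 (active)
  3*(12/7) + 2*(24/7) = 12 <= 12 (active)
  1*(12/7) + 2*(24/7) = 60/7 <= 14
  x = 12/7 >= 0, y = 24/7 >= 0. All constraints satisfied.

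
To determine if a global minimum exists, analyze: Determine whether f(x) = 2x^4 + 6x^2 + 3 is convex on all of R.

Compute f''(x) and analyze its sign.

f(x) = 2x^4 + 6x^2 + 3
f'(x) = 8x^3 + 12x
f''(x) = 24x^2 + 12
f''(x) = 24x^2 + 12 >= 12 > 0 for all x
Therefore, f is convex on R.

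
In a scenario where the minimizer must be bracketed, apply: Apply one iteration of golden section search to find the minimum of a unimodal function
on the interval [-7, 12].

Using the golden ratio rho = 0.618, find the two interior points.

Golden section search on [-7, 12].
Golden ratio rho = 0.618 (approx).
Interior points:
  x_1 = -7 + (1-0.618)*19 = 0.2580
  x_2 = -7 + 0.618*19 = 4.7420
Compare f(x_1) and f(x_2) to determine which subinterval to keep.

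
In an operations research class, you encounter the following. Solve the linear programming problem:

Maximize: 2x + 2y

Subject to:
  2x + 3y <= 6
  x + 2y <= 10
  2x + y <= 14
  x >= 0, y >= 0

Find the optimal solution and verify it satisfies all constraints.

Feasible vertices: (0, 0), (0, 2), (3, 0)
Objective 2x + 2y at each vertex:
  (0, 0): 0
  (0, 2): 4
  (3, 0): 6
Maximum is 6 at (3, 0).
Verify constraints at (x, y) = (3, 0):
  2*3 + 3*0 = 6 <= 6 (active)
  1*3 + 2*0 = 3 <= 10
  2*3 + 1*0 = 6 <= 14
  x = 3 >= 0, y = 0 >= 0. All constraints satisfied.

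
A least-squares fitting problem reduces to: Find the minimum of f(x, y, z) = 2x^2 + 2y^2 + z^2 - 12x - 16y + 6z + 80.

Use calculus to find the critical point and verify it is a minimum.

f(x,y,z) = 2x^2 + 2y^2 + z^2 - 12x - 16y + 6z + 80
df/dx = 4x + (-12) = 0 => x = 3
df/dy = 4y + (-16) = 0 => y = 4
df/dz = 2z + (6) = 0 => z = -3
f(3,4,-3) = 2*(3)^2 + 2*(4)^2 + 1*(-3)^2 + -12*(3) + -16*(4) + 6*(-3) + 80 = 21
Hessian is diagonal with entries 4, 4, 2 > 0, confirmed minimum.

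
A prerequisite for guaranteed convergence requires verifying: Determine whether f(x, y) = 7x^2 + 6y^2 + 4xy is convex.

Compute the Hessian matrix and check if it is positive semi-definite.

f(x,y) = 7x^2 + 6y^2 + 4xy
Hessian H = [[14, 4], [4, 12]]
trace(H) = 26, det(H) = 152
Eigenvalues: (26 +/- sqrt(68)) / 2 = 17.12, 8.877
Since both eigenvalues > 0, f is convex.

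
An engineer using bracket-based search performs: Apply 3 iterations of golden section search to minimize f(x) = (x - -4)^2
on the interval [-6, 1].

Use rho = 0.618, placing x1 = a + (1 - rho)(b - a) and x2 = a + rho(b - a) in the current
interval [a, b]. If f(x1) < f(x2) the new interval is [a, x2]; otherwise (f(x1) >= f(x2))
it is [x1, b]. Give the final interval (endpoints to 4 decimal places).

Golden section search for min of f(x) = (x - -4)^2 on [-6, 1].
Each step: x1 = a + (1 - rho)(b - a), x2 = a + rho(b - a); if f(x1) < f(x2) keep [a, x2], otherwise keep [x1, b].
Step 1: [-6.0000, 1.0000], x1=-3.3260 (f=0.4543), x2=-1.6740 (f=5.4103); f(x1) < f(x2) => keep [-6.0000, -1.6740]
Step 2: [-6.0000, -1.6740], x1=-4.3475 (f=0.1207), x2=-3.3265 (f=0.4536); f(x1) < f(x2) => keep [-6.0000, -3.3265]
Step 3: [-6.0000, -3.3265], x1=-4.9787 (f=0.9579), x2=-4.3478 (f=0.1210); f(x1) > f(x2) => keep [-4.9787, -3.3265]
Final interval: [-4.9787, -3.3265]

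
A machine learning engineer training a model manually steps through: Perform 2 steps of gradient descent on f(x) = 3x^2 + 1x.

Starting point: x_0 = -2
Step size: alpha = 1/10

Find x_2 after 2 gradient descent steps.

f(x) = 3x^2 + 1x, f'(x) = 6x + (1)
Step 1: f'(-2) = -11, x_1 = -2 - 1/10 * -11 = -9/10
Step 2: f'(-9/10) = -22/5, x_2 = -9/10 - 1/10 * -22/5 = -23/50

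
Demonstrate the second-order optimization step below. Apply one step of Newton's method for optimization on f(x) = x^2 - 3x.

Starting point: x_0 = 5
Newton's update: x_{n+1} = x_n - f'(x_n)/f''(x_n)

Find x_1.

f(x) = x^2 - 3x
f'(x) = 2x + (-3), f''(x) = 2
Newton step: x_1 = x_0 - f'(x_0)/f''(x_0)
f'(5) = 7
x_1 = 5 - 7/2 = 3/2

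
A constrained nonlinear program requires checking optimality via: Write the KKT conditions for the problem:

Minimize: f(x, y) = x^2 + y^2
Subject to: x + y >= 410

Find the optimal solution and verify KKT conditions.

KKT conditions for min x^2 + y^2 s.t. x + y >= 410:
Stationarity: 2x = mu, 2y = mu
So x = y = mu/2.
Complementary slackness: mu*(x + y - 410) = 0
Primal feasibility: x + y >= 410; dual feasibility: mu >= 0
If mu = 0 then x = y = 0, but 0 + 0 < 410 is infeasible, so the constraint is active.
Constraint active: x + y = 2*(mu/2) = 410 => mu = 410
x = y = 205, f = 84050
Verify: stationarity 2*205 = 410 = mu; primal 205 + 205 = 410 >= 410; dual mu = 410 >= 0; complementary slackness 410*(410 - 410) = 0. All KKT conditions hold.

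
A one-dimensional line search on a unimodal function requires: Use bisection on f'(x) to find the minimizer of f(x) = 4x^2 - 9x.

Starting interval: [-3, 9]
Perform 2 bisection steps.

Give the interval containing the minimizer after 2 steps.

Finding critical point of f(x) = 4x^2 - 9x using bisection on f'(x) = 8x + -9.
f'(x) = 0 when x = 9/8.
Starting interval: [-3, 9]
Step 1: mid = 3, f'(mid) = 15, new interval = [-3, 3]
Step 2: mid = 0, f'(mid) = -9, new interval = [0, 3]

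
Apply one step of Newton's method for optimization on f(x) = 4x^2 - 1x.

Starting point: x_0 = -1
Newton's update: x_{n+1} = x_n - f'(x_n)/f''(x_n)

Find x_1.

f(x) = 4x^2 - 1x
f'(x) = 8x + (-1), f''(x) = 8
Newton step: x_1 = x_0 - f'(x_0)/f''(x_0)
f'(-1) = -9
x_1 = -1 - -9/8 = 1/8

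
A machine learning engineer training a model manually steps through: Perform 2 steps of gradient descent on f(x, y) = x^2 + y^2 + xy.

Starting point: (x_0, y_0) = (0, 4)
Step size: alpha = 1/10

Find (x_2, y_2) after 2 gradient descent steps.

f(x,y) = x^2 + y^2 + xy
grad_x = 2x + 1y, grad_y = 2y + 1x
Step 1: grad = (4, 8), (-2/5, 16/5)
Step 2: grad = (12/5, 6), (-16/25, 13/5)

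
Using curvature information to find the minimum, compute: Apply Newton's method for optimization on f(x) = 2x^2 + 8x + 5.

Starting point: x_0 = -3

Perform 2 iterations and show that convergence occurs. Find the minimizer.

f(x) = 2x^2 + 8x + 5, f'(x) = 4x + (8), f''(x) = 4
Step 1: f'(-3) = -4, x_1 = -3 - -4/4 = -2
Step 2: f'(-2) = 0, x_2 = -2 (converged)
Newton's method converges in 1 step for quadratics.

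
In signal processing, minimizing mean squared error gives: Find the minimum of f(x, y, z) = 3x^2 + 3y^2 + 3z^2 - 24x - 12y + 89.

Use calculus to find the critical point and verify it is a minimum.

f(x,y,z) = 3x^2 + 3y^2 + 3z^2 - 24x - 12y + 89
df/dx = 6x + (-24) = 0 => x = 4
df/dy = 6y + (-12) = 0 => y = 2
df/dz = 6z + (0) = 0 => z = 0
f(4,2,0) = 3*(4)^2 + 3*(2)^2 + 3*(0)^2 + -24*(4) + -12*(2) + 89 = 29
Hessian is diagonal with entries 6, 6, 6 > 0, confirmed minimum.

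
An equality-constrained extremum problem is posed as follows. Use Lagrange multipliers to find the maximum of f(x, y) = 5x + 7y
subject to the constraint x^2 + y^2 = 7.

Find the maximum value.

Set up Lagrange conditions: grad f = lambda * grad g
  5 = 2*lambda*x
  7 = 2*lambda*y
From these: x/y = 5/7, so x = 5t, y = 7t for some t.
Substitute into constraint: (5t)^2 + (7t)^2 = 7
  t^2 * 74 = 7
  t = sqrt(7/74)
Maximum = 5*x + 7*y = (5^2 + 7^2)*t = 74 * sqrt(7/74) = sqrt(518)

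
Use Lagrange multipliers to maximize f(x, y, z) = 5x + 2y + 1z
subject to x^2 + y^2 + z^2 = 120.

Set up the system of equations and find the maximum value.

Lagrange conditions: 5 = 2*lambda*x, 2 = 2*lambda*y, 1 = 2*lambda*z
So x:5 = y:2 = z:1, i.e. x = 5t, y = 2t, z = 1t
Constraint: t^2*(5^2 + 2^2 + 1^2) = 120
  t^2 * 30 = 120  =>  t = sqrt(4)
Maximum = 5*5t + 2*2t + 1*1t = 30*sqrt(4) = 60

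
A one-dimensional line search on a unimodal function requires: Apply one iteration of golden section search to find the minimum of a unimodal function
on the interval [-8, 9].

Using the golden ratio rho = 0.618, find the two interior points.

Golden section search on [-8, 9].
Golden ratio rho = 0.618 (approx).
Interior points:
  x_1 = -8 + (1-0.618)*17 = -1.5060
  x_2 = -8 + 0.618*17 = 2.5060
Compare f(x_1) and f(x_2) to determine which subinterval to keep.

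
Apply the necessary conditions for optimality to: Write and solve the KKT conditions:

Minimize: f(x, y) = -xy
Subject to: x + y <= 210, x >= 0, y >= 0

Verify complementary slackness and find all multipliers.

Problem: min -xy s.t. x + y <= 210 (multiplier lambda), x >= 0 (mu_x), y >= 0 (mu_y)
KKT stationarity: -y + lambda - mu_x = 0, -x + lambda - mu_y = 0, with lambda, mu_x, mu_y >= 0
Complementary slackness: lambda*(x + y - 210) = 0, mu_x*x = 0, mu_y*y = 0
If lambda = 0: y = -mu_x <= 0 and x = -mu_y <= 0 force x = y = 0 with f = 0; but x = y = 105 is feasible with f = -11025 < 0, so this is not the minimum. Hence lambda > 0 and x + y = 210.
Try x > 0, y > 0 (so mu_x = mu_y = 0): y = lambda, x = lambda => x = y = lambda
x + y = 210 => 2*lambda = 210 => lambda = 105
x* = y* = 105 > 0, consistent with mu_x = mu_y = 0.
(Any feasible point with x = 0 or y = 0 has f = 0 > -11025, so the minimum is not on those boundaries.)
min(-xy) = -11025 (i.e. max xy = 11025)
Multipliers: lambda = 105, mu_x = 0, mu_y = 0
Complementary slackness: lambda*(x + y - 210) = 105*(105 + 105 - 210) = 0, mu_x*x = 0*105 = 0, mu_y*y = 0*105 = 0. Satisfied.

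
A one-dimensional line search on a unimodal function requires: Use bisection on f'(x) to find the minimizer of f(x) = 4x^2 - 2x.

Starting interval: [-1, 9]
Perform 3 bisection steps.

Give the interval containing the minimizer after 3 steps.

Finding critical point of f(x) = 4x^2 - 2x using bisection on f'(x) = 8x + -2.
f'(x) = 0 when x = 1/4.
Starting interval: [-1, 9]
Step 1: mid = 4, f'(mid) = 30, new interval = [-1, 4]
Step 2: mid = 3/2, f'(mid) = 10, new interval = [-1, 3/2]
Step 3: mid = 1/4, f'(mid) = 0, new interval = [1/4, 1/4]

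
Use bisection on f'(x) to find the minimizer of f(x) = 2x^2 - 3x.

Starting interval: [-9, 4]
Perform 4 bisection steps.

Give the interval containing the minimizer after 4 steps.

Finding critical point of f(x) = 2x^2 - 3x using bisection on f'(x) = 4x + -3.
f'(x) = 0 when x = 3/4.
Starting interval: [-9, 4]
Step 1: mid = -5/2, f'(mid) = -13, new interval = [-5/2, 4]
Step 2: mid = 3/4, f'(mid) = 0, new interval = [3/4, 3/4]
Step 3: mid = 3/4, f'(mid) = 0, new interval = [3/4, 3/4]
Step 4: mid = 3/4, f'(mid) = 0, new interval = [3/4, 3/4]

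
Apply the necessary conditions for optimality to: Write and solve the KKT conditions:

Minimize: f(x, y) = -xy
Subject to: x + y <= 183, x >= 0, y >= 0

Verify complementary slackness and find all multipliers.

Problem: min -xy s.t. x + y <= 183 (multiplier lambda), x >= 0 (mu_x), y >= 0 (mu_y)
KKT stationarity: -y + lambda - mu_x = 0, -x + lambda - mu_y = 0, with lambda, mu_x, mu_y >= 0
Complementary slackness: lambda*(x + y - 183) = 0, mu_x*x = 0, mu_y*y = 0
If lambda = 0: y = -mu_x <= 0 and x = -mu_y <= 0 force x = y = 0 with f = 0; but x = y = 183/2 is feasible with f = -33489/4 < 0, so this is not the minimum. Hence lambda > 0 and x + y = 183.
Try x > 0, y > 0 (so mu_x = mu_y = 0): y = lambda, x = lambda => x = y = lambda
x + y = 183 => 2*lambda = 183 => lambda = 183/2
x* = y* = 183/2 > 0, consistent with mu_x = mu_y = 0.
(Any feasible point with x = 0 or y = 0 has f = 0 > -33489/4, so the minimum is not on those boundaries.)
min(-xy) = -33489/4 (i.e. max xy = 33489/4)
Multipliers: lambda = 183/2, mu_x = 0, mu_y = 0
Complementary slackness: lambda*(x + y - 183) = 183/2*(183/2 + 183/2 - 183) = 0, mu_x*x = 0*183/2 = 0, mu_y*y = 0*183/2 = 0. Satisfied.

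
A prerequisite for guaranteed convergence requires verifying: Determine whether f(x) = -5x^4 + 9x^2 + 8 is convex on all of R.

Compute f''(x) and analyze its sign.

f(x) = -5x^4 + 9x^2 + 8
f'(x) = -20x^3 + 18x
f''(x) = -60x^2 + 18
f''(x) = -60x^2 + 18 -> -inf as |x| -> inf
Therefore, f is not globally convex on R.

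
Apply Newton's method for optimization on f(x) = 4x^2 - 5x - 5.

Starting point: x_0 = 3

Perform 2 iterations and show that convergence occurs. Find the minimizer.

f(x) = 4x^2 - 5x - 5, f'(x) = 8x + (-5), f''(x) = 8
Step 1: f'(3) = 19, x_1 = 3 - 19/8 = 5/8
Step 2: f'(5/8) = 0, x_2 = 5/8 (converged)
Newton's method converges in 1 step for quadratics.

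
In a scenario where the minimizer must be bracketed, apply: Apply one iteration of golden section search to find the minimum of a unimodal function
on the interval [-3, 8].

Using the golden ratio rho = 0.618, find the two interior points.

Golden section search on [-3, 8].
Golden ratio rho = 0.618 (approx).
Interior points:
  x_1 = -3 + (1-0.618)*11 = 1.2020
  x_2 = -3 + 0.618*11 = 3.7980
Compare f(x_1) and f(x_2) to determine which subinterval to keep.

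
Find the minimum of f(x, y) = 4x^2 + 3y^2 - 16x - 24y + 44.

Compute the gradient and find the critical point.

f(x,y) = 4x^2 + 3y^2 - 16x - 24y + 44
df/dx = 8x + (-16) = 0  =>  x = 2
df/dy = 6y + (-24) = 0  =>  y = 4
f(2, 4) = 4*(2)^2 + 3*(4)^2 + -16*(2) + -24*(4) + 44 = -20
Hessian is diagonal with entries 8, 6 > 0, so this is a minimum.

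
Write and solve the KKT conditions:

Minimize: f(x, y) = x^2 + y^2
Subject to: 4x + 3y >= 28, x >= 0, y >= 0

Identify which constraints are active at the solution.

KKT conditions for min x^2 + y^2 s.t. 4x + 3y >= 28, x >= 0, y >= 0:
Stationarity: 2x = mu*4 + mu_x, 2y = mu*3 + mu_y, with mu, mu_x, mu_y >= 0
Complementary slackness: mu*(4x + 3y - 28) = 0, mu_x*x = 0, mu_y*y = 0
(0, 0) is infeasible (4*0 + 3*0 < 28), so if mu = 0 stationarity would force x = mu_x/2 >= 0, y = mu_y/2 >= 0 with mu_x*x = mu_y*y = 0, i.e. x = y = 0: contradiction. Hence mu > 0 and 4x + 3y = 28 is active.
Try x > 0, y > 0 (so mu_x = mu_y = 0): x = 4*mu/2, y = 3*mu/2
Substitute: 4*(4*mu/2) + 3*(3*mu/2) = 28
  mu*25/2 = 28 => mu = 56/25
x* = 112/25 > 0, y* = 84/25 > 0, consistent with mu_x = mu_y = 0.
f is convex and the constraints are linear, so this KKT point is the global minimum.
f* = 784/25
Active constraints: 4x + 3y >= 28 (holds with equality, mu = 56/25 > 0); x >= 0 and y >= 0 are inactive (mu_x = mu_y = 0).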